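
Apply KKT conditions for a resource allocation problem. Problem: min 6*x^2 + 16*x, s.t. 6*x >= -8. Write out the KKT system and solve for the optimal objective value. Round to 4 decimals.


Step 1: Try lambda = 0 (constraint inactive).
Stationarity: 2*6*x + 16 = 0
x* = -16/(2*6) = -4/3 = -1.3333 (rounded; the exact value -4/3 is used below)
Check constraint: 6*-1.3333 = -7.9998 >= -8 -- satisfied.
Step 2: Compute optimal value.
f(x*) = 6*(-4/3)^2 + 16*(-4/3) = -10.6667


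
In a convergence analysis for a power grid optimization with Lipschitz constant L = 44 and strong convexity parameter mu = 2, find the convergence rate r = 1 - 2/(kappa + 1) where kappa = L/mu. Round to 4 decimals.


Step 1: Compute the condition number.
kappa = L/mu = 44/2 = 22.0
Step 2: Compute the convergence rate.
r = 1 - 2/(kappa + 1) = 1 - 2*mu/(L + mu) = (L - mu)/(L + mu) = 42/46 = 0.913


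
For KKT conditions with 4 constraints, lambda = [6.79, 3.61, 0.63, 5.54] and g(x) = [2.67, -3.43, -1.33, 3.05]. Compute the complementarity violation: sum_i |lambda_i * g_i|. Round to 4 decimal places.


KKT complementary slackness check:
lambda_1 * g_1 = 6.79 * 2.67 = 18.1293
lambda_2 * g_2 = 3.61 * -3.43 = -12.3823
lambda_3 * g_3 = 0.63 * -1.33 = -0.8379
lambda_4 * g_4 = 5.54 * 3.05 = 16.897
Total violation = 18.1293 + 12.3823 + 0.8379 + 16.897 = 48.2465


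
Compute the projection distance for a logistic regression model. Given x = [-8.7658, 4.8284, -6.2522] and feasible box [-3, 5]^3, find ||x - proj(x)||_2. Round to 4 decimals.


Project each component onto [-3, 5].
clip(-8.7658) = -3.0, clip(4.8284) = 4.8284, clip(-6.2522) = -3.0
Projection = [-3.0, 4.8284, -3.0]
Squared diffs: [33.2444, 0.0, 10.5768]
Distance = sqrt(43.8212) = 6.6198


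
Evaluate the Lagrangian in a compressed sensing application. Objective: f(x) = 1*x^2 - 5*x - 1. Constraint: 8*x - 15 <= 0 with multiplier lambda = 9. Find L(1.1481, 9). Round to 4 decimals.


Step 1: Evaluate f(x).
f(1.1481) = 1*1.1481^2 - 5*1.1481 - 1 = -5.4224
Step 2: Evaluate g(x).
g(1.1481) = 8*1.1481 - 15 = -5.8152
Step 3: Compute Lagrangian.
L = -5.4224 + 9*-5.8152 = -57.7592


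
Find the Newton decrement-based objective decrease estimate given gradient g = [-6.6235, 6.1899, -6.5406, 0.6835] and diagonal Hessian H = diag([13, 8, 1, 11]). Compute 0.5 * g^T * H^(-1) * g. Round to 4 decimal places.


Step 1: H is diagonal, so H^(-1) * g = [-0.5095, 0.7737, -6.5406, 0.0621].
Step 2: g^T H^(-1) g = sum_i g_i^2 / H_ii
  = (-6.6235)^2/13 + (6.1899)^2/8 + (-6.5406)^2/1 + (0.6835)^2/11
  = 3.3747 + 4.7894 + 42.7794 + 0.0425 = 50.9859
Step 3: Objective decrease = 0.5 * g^T H^(-1) g = 25.493


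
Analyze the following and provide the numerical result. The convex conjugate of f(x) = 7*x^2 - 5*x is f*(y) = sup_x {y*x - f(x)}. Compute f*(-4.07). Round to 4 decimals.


f*(y) = sup_x {y*x - a*x^2 - b*x} = sup_x {(y-b)*x - a*x^2}
FOC: (y - b) - 2a*x = 0 => x* = (y - b)/(2a)
x* = (-4.07 + 5)/(2*7) = 0.0664
f*(-4.07) = (y-b)^2/(4a) = (-4.07 + 5)^2/(4*7)
= 0.8649/28 = 0.0309


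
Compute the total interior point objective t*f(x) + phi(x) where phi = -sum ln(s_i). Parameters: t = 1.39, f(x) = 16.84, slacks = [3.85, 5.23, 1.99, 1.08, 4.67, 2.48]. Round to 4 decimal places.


Step 1: Compute log-barrier.
ln values: [1.3481, 1.6544, 0.6881, 0.077, 1.5412, 0.9083]
phi = -(1.3481 + 1.6544 + 0.6881 + 0.077 + 1.5412 + 0.9083) = -6.217
Step 2: Compute augmented objective.
t*f(x) = 1.39*16.84 = 23.4076
Total = 23.4076 - 6.217 = 17.1906


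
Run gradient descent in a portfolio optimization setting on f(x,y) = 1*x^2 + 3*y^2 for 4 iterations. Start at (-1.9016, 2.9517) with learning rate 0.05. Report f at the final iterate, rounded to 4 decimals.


Gradient descent on f(x,y) = 1*x^2 + 3*y^2.
Starting point: (-1.9016, 2.9517), alpha = 0.05
Step 1: grad_x = 2*1*-1.9016 = -3.8032, grad_y = 2*3*2.9517 = 17.7102
  x_1 = -1.9016 - 0.05*-3.8032 = -1.7114
  y_1 = 2.9517 - 0.05*17.7102 = 2.0662
Step 2: grad_x = 2*1*-1.7114 = -3.4229, grad_y = 2*3*2.0662 = 12.3971
  x_2 = -1.7114 - 0.05*-3.4229 = -1.5403
  y_2 = 2.0662 - 0.05*12.3971 = 1.4463
Step 3: grad_x = 2*1*-1.5403 = -3.0806, grad_y = 2*3*1.4463 = 8.678
  x_3 = -1.5403 - 0.05*-3.0806 = -1.3863
  y_3 = 1.4463 - 0.05*8.678 = 1.0124
Step 4: grad_x = 2*1*-1.3863 = -2.7725, grad_y = 2*3*1.0124 = 6.0746
  x_4 = -1.3863 - 0.05*-2.7725 = -1.2476
  y_4 = 1.0124 - 0.05*6.0746 = 0.7087
f(-1.2476, 0.7087) = 1*(-1.2476)^2 + 3*0.7087^2 = 3.0634


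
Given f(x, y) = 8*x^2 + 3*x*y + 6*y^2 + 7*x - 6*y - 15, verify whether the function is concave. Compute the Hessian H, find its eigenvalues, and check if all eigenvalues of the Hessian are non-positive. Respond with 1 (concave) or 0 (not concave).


The Hessian of f(x,y) = 8*x^2 + 3*x*y + 6*y^2 + 7*x - 6*y - 15 is:
H = [[16, 3], [3, 12]]
Trace = 16 + 12 = 28
Determinant = 16*12 - (3)^2 = 183
Discriminant = (28)^2 - 4*183 = 52.0
Eigenvalues: lambda_1 = 10.3944, lambda_2 = 17.6056
The function is not concave.

0


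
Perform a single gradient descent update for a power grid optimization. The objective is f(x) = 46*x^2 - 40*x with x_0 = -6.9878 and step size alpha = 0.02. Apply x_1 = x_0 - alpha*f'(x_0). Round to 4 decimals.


We compute the gradient at x_0 and apply the update.
f'(x) = 92*x - 40
f'(-6.9878) = 92*-6.9878 - 40 = -682.8776
x_1 = -6.9878 - 0.02*-682.8776 = 6.6698


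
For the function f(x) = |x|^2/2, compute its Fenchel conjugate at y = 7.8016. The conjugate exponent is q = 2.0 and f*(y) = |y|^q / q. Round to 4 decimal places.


The conjugate exponent q satisfies 1/p + 1/q = 1.
p = 2, so q = 2/(2 - 1) = 2.0
|y|^q = 7.8016^2.0 = 60.865
f*(7.8016) = 60.865 / 2.0 = 30.4325


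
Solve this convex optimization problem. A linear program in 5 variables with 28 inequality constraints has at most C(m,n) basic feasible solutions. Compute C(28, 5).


Each vertex corresponds to some choice of n active constraints out of m, so the number of vertices is at most C(m, n) = m! / (n!(m-n)!).
m = 28, n = 5
Numerator: 28 * 27 * 26 * 25 * 24
Denominator: 5! = 120
C(28, 5) = 98280


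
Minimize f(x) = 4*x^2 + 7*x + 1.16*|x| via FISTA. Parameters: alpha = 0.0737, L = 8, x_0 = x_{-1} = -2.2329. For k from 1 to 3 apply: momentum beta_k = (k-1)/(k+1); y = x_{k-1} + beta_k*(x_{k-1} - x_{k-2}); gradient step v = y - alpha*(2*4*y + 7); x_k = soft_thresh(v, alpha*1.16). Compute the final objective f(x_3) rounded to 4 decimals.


FISTA on f(x) = 4*x^2 + 7*x + 1.16*|x|
L = 8, alpha = 0.0737
Iteration 1: beta = 0.0, y = -2.2329 + 0.0*(-2.2329 + 2.2329) = -2.2329
  grad(y) = -10.8632, v = y - alpha*grad = -1.4323
  prox(v) = soft_thresh(-1.4323, 0.0855) = -1.3468
Iteration 2: beta = 0.3333, y = -1.3468 + 0.3333*(-1.3468 + 2.2329) = -1.0514
  grad(y) = -1.4114, v = y - alpha*grad = -0.9474
  prox(v) = soft_thresh(-0.9474, 0.0855) = -0.8619
Iteration 3: beta = 0.5, y = -0.8619 + 0.5*(-0.8619 + 1.3468) = -0.6195
  grad(y) = 2.0442, v = y - alpha*grad = -0.7701
  prox(v) = soft_thresh(-0.7701, 0.0855) = -0.6846
f(x_3) = 4*(-0.6846)^2 + 7*(-0.6846) + 1.16*|-0.6846| = -2.1234


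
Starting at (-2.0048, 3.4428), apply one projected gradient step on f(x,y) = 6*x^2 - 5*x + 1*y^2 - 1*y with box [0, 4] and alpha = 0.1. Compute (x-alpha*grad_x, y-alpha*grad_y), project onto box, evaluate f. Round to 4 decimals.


Step 1: Compute gradient at (-2.0048, 3.4428).
grad_x = 2*6*-2.0048 - 5 = -29.0576
grad_y = 2*1*3.4428 - 1 = 5.8856
Step 2: Gradient step.
x_raw = -2.0048 - 0.1*-29.0576 = 0.901
y_raw = 3.4428 - 0.1*5.8856 = 2.8542
Step 3: Project onto [0, 4].
x_proj = clip(0.901) = 0.901
y_proj = clip(2.8542) = 2.8542
Step 4: Evaluate f.
f(0.901, 2.8542) = 5.658


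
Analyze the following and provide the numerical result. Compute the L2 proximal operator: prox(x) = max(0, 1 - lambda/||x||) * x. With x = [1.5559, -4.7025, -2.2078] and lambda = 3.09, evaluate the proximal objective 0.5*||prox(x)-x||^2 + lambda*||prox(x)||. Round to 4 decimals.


Step 1: Compute ||x||.
||x|| = 5.423
Step 2: Compute scaling factor.
scale = max(0, 1 - 3.09/5.423) = 0.4302
Step 3: prox(x) = [0.6694, -2.023, -0.9498]
||prox(x)|| = 2.333
Step 4: Proximal objective.
0.5*||prox-x||^2 = 4.7741
lambda*||prox|| = 7.209
Total = 11.983


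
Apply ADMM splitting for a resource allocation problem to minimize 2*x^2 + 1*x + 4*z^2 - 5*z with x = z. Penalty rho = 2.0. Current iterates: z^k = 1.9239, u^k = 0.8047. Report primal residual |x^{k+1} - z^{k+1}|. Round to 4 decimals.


ADMM iteration with rho = 2.0, z^k = 1.9239, u^k = 0.8047
Step 1: x-update.
Minimize 2*x^2 + 1*x + (2.0/2)*(x - 1.9239 + 0.8047)^2
FOC: (2*2 + 2.0)*x = -1 + 2.0*(1.9239 - 0.8047)
x^{k+1} = 0.2064
Step 2: z-update.
Minimize 4*z^2 - 5*z + (2.0/2)*(0.2064 - z + 0.8047)^2
FOC: (2*4 + 2.0)*z = 5 + 2.0*(0.2064 + 0.8047)
z^{k+1} = 0.7022
Step 3: u-update.
u^{k+1} = 0.8047 + 0.2064 - 0.7022 = 0.3089
Step 4: Primal residual = |0.2064 - 0.7022| = 0.4958


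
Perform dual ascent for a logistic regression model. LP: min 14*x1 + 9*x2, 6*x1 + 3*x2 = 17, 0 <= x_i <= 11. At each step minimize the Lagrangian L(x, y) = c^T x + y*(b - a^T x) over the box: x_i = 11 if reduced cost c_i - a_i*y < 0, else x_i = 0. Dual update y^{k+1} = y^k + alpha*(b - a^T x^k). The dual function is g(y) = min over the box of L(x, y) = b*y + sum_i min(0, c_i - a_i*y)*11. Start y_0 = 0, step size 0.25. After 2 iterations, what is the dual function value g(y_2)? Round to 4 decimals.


Dual ascent for LP: min 14*x1 + 9*x2, 6*x1 + 3*x2 = 17, 0 <= x_i <= 11
Step 1: y^k = 0.0, reduced costs: (14.0, 9.0)
  x^k = (0.0, 0.0), subgradient = b - a^T x = 17.0
  y^{k+1} = 0.0 + 0.25*17.0 = 4.25
Step 2: y^k = 4.25, reduced costs: (-11.5, -3.75)
  x^k = (11.0, 11.0), subgradient = b - a^T x = -82.0
  y^{k+1} = 4.25 + 0.25*-82.0 = -16.25
Dual objective at y_2 = -16.25: reduced costs (111.5, 57.75), box minimizer x = (0.0, 0.0)
g(y_2) = b*y + (c1 - a1*y)*x1 + (c2 - a2*y)*x2 = 17*(-16.25) + 111.5*0.0 + 57.75*0.0 = -276.25 + 0.0 + 0.0 = -276.25


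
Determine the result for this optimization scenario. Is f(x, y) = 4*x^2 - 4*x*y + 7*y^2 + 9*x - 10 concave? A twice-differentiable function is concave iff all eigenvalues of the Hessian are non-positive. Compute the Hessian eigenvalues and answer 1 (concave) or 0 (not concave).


The Hessian of f(x,y) = 4*x^2 - 4*x*y + 7*y^2 + 9*x - 10 is:
H = [[8, -4], [-4, 14]]
Trace = 8 + 14 = 22
Determinant = 8*14 - (-4)^2 = 96
Discriminant = (22)^2 - 4*96 = 100.0
Eigenvalues: lambda_1 = 6.0, lambda_2 = 16.0
The function is not concave.

0


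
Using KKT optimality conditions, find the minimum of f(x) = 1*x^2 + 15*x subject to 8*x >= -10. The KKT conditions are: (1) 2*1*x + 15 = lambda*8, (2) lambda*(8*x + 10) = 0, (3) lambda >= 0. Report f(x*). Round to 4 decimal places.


Step 1: Try lambda = 0 (constraint inactive).
x_unc = -15/(2*1) = -7.5
Check: 8*-7.5 = -60.0 < -10 -- violated!
Step 2: Constraint must be active: 8*x = -10
x* = -10/8 = -1.25
lambda = (2*1*(-1.25) + 15)/8 = 1.5625
Step 3: Compute optimal value.
f(x*) = 1*(-1.25)^2 + 15*(-1.25) = -17.1875


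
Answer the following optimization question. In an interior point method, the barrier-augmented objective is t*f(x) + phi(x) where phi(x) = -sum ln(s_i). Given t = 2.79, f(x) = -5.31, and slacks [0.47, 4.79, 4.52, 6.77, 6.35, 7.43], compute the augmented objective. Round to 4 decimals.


Step 1: Compute log-barrier.
ln values: [-0.755, 1.5665, 1.5085, 1.9125, 1.8485, 2.0055]
phi = -(-0.755 + 1.5665 + 1.5085 + 1.9125 + 1.8485 + 2.0055) = -8.0865
Step 2: Compute augmented objective.
t*f(x) = 2.79*-5.31 = -14.8149
Total = -14.8149 - 8.0865 = -22.9014


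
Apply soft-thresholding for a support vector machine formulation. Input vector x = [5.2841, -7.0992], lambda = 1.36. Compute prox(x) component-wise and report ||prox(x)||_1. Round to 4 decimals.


Soft-thresholding with lambda = 1.36:
prox(5.2841) = sign(5.2841)*max(|5.2841| - 1.36, 0) = 3.9241
prox(-7.0992) = sign(-7.0992)*max(|-7.0992| - 1.36, 0) = -5.7392
prox(x) = [3.9241, -5.7392]
||prox(x)||_1 = 3.9241 + 5.7392 = 9.6633


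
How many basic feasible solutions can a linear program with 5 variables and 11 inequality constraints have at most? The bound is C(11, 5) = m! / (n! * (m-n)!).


Each vertex corresponds to some choice of n active constraints out of m, so the number of vertices is at most C(m, n) = m! / (n!(m-n)!).
m = 11, n = 5
Numerator: 11 * 10 * 9 * 8 * 7
Denominator: 5! = 120
C(11, 5) = 462


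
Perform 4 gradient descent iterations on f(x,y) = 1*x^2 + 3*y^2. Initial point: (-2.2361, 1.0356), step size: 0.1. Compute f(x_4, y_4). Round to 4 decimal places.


Gradient descent on f(x,y) = 1*x^2 + 3*y^2.
Starting point: (-2.2361, 1.0356), alpha = 0.1
Step 1: grad_x = 2*1*-2.2361 = -4.4722, grad_y = 2*3*1.0356 = 6.2136
  x_1 = -2.2361 - 0.1*-4.4722 = -1.7889
  y_1 = 1.0356 - 0.1*6.2136 = 0.4142
Step 2: grad_x = 2*1*-1.7889 = -3.5778, grad_y = 2*3*0.4142 = 2.4854
  x_2 = -1.7889 - 0.1*-3.5778 = -1.4311
  y_2 = 0.4142 - 0.1*2.4854 = 0.1657
Step 3: grad_x = 2*1*-1.4311 = -2.8622, grad_y = 2*3*0.1657 = 0.9942
  x_3 = -1.4311 - 0.1*-2.8622 = -1.1449
  y_3 = 0.1657 - 0.1*0.9942 = 0.0663
Step 4: grad_x = 2*1*-1.1449 = -2.2898, grad_y = 2*3*0.0663 = 0.3977
  x_4 = -1.1449 - 0.1*-2.2898 = -0.9159
  y_4 = 0.0663 - 0.1*0.3977 = 0.0265
f(-0.9159, 0.0265) = 1*(-0.9159)^2 + 3*0.0265^2 = 0.841


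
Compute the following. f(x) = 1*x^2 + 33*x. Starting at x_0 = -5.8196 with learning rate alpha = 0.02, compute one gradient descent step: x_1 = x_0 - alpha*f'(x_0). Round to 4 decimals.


We compute the gradient at x_0 and apply the update.
f'(x) = 2*x + 33
f'(-5.8196) = 2*-5.8196 + 33 = 21.3608
x_1 = -5.8196 - 0.02*21.3608 = -6.2468


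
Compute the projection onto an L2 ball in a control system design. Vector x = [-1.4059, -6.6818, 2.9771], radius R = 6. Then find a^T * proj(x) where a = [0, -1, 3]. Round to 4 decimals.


Step 1: Compute ||x|| (intermediates to 6 decimals).
||x|| = sqrt((-1.4059)^2 + (-6.6818)^2 + 2.9771^2) = 7.448901
Step 2: Project.
Since ||x|| > R, scale = R/||x|| = 6/7.448901 = 0.805488, proj(x) = scale * x
proj(x) = [-1.132436, -5.38211, 2.398018]
Step 3: Dot product.
a^T * proj(x) = 0*(-1.132436) - 1*(-5.38211) + 3*2.398018 = 12.5762


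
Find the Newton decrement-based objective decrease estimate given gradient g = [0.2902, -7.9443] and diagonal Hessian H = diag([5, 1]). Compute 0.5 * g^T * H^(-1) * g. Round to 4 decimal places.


Step 1: H is diagonal, so H^(-1) * g = [0.058, -7.9443].
Step 2: g^T H^(-1) g = sum_i g_i^2 / H_ii
  = (0.2902)^2/5 + (-7.9443)^2/1
  = 0.0168 + 63.1119 = 63.1287
Step 3: Objective decrease = 0.5 * g^T H^(-1) g = 31.5644


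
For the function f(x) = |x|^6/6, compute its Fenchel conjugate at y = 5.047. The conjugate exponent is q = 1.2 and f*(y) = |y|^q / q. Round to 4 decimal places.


The conjugate exponent q satisfies 1/p + 1/q = 1.
p = 6, so q = 6/(6 - 1) = 1.2
|y|^q = 5.047^1.2 = 6.9765
f*(5.047) = 6.9765 / 1.2 = 5.8138


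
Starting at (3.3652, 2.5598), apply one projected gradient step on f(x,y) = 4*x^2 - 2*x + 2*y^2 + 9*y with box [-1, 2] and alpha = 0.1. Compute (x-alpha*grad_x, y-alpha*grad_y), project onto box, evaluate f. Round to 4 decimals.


Step 1: Compute gradient at (3.3652, 2.5598).
grad_x = 2*4*3.3652 - 2 = 24.9216
grad_y = 2*2*2.5598 + 9 = 19.2392
Step 2: Gradient step.
x_raw = 3.3652 - 0.1*24.9216 = 0.873
y_raw = 2.5598 - 0.1*19.2392 = 0.6359
Step 3: Project onto [-1, 2].
x_proj = clip(0.873) = 0.873
y_proj = clip(0.6359) = 0.6359
Step 4: Evaluate f.
f(0.873, 0.6359) = 7.8343


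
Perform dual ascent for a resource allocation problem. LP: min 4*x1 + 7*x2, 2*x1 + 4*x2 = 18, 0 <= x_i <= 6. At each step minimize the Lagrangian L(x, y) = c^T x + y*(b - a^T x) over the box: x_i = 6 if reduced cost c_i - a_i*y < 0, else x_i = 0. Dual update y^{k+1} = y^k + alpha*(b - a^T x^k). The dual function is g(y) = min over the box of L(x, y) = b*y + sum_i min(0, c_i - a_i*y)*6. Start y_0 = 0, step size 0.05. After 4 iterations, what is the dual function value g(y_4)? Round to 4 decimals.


Dual ascent for LP: min 4*x1 + 7*x2, 2*x1 + 4*x2 = 18, 0 <= x_i <= 6
Step 1: y^k = 0.0, reduced costs: (4.0, 7.0)
  x^k = (0.0, 0.0), subgradient = b - a^T x = 18.0
  y^{k+1} = 0.0 + 0.05*18.0 = 0.9
Step 2: y^k = 0.9, reduced costs: (2.2, 3.4)
  x^k = (0.0, 0.0), subgradient = b - a^T x = 18.0
  y^{k+1} = 0.9 + 0.05*18.0 = 1.8
Step 3: y^k = 1.8, reduced costs: (0.4, -0.2)
  x^k = (0.0, 6.0), subgradient = b - a^T x = -6.0
  y^{k+1} = 1.8 + 0.05*-6.0 = 1.5
Step 4: y^k = 1.5, reduced costs: (1.0, 1.0)
  x^k = (0.0, 0.0), subgradient = b - a^T x = 18.0
  y^{k+1} = 1.5 + 0.05*18.0 = 2.4
Dual objective at y_4 = 2.4: reduced costs (-0.8, -2.6), box minimizer x = (6.0, 6.0)
g(y_4) = b*y + (c1 - a1*y)*x1 + (c2 - a2*y)*x2 = 18*2.4 + (-0.8)*6.0 + (-2.6)*6.0 = 43.2 - 4.8 - 15.6 = 22.8


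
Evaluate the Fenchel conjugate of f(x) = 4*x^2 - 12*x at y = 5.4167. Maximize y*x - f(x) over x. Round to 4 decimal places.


f*(y) = sup_x {y*x - a*x^2 - b*x} = sup_x {(y-b)*x - a*x^2}
FOC: (y - b) - 2a*x = 0 => x* = (y - b)/(2a)
x* = (5.4167 + 12)/(2*4) = 2.1771
f*(5.4167) = (y-b)^2/(4a) = (5.4167 + 12)^2/(4*4)
= 303.3414/16 = 18.9588


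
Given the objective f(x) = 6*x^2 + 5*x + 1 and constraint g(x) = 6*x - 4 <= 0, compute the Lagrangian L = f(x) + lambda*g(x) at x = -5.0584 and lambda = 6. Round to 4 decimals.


Step 1: Evaluate f(x).
f(-5.0584) = 6*(-5.0584)^2 + 5*(-5.0584) + 1 = 129.2325
Step 2: Evaluate g(x).
g(-5.0584) = 6*-5.0584 - 4 = -34.3504
Step 3: Compute Lagrangian.
L = 129.2325 + 6*-34.3504 = -76.8699


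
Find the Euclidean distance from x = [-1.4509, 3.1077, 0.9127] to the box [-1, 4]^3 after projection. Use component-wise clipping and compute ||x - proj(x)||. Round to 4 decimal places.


Project each component onto [-1, 4].
clip(-1.4509) = -1.0, clip(3.1077) = 3.1077, clip(0.9127) = 0.9127
Projection = [-1.0, 3.1077, 0.9127]
Squared diffs: [0.2033, 0.0, 0.0]
Distance = sqrt(0.2033) = 0.4509


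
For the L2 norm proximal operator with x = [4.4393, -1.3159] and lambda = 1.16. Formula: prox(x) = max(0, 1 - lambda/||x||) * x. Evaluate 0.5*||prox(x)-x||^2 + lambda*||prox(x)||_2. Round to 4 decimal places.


Step 1: Compute ||x||.
||x|| = 4.6302
Step 2: Compute scaling factor.
scale = max(0, 1 - 1.16/4.6302) = 0.7495
Step 3: prox(x) = [3.3271, -0.9862]
||prox(x)|| = 3.4702
Step 4: Proximal objective.
0.5*||prox-x||^2 = 0.6728
lambda*||prox|| = 4.0254
Total = 4.6983


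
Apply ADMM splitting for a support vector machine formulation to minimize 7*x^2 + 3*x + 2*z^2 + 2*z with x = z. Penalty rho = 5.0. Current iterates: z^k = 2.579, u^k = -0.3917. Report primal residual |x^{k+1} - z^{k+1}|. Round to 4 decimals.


ADMM iteration with rho = 5.0, z^k = 2.579, u^k = -0.3917
Step 1: x-update.
Minimize 7*x^2 + 3*x + (5.0/2)*(x - 2.579 - 0.3917)^2
FOC: (2*7 + 5.0)*x = -3 + 5.0*(2.579 + 0.3917)
x^{k+1} = 0.6239
Step 2: z-update.
Minimize 2*z^2 + 2*z + (5.0/2)*(0.6239 - z - 0.3917)^2
FOC: (2*2 + 5.0)*z = -2 + 5.0*(0.6239 - 0.3917)
z^{k+1} = -0.0932
Step 3: u-update.
u^{k+1} = -0.3917 + 0.6239 + 0.0932 = 0.3254
Step 4: Primal residual = |0.6239 + 0.0932| = 0.7171


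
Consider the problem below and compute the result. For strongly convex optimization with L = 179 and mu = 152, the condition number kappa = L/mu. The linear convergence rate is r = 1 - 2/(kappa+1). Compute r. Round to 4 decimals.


Step 1: Compute the condition number.
kappa = L/mu = 179/152 = 1.1776
Step 2: Compute the convergence rate.
r = 1 - 2/(kappa + 1) = 1 - 2*mu/(L + mu) = (L - mu)/(L + mu) = 27/331 = 0.0816


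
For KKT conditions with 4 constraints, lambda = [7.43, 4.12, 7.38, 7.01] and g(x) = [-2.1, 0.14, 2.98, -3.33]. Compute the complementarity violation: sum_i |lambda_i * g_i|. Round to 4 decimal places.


KKT complementary slackness check:
lambda_1 * g_1 = 7.43 * -2.1 = -15.603
lambda_2 * g_2 = 4.12 * 0.14 = 0.5768
lambda_3 * g_3 = 7.38 * 2.98 = 21.9924
lambda_4 * g_4 = 7.01 * -3.33 = -23.3433
Total violation = 15.603 + 0.5768 + 21.9924 + 23.3433 = 61.5155


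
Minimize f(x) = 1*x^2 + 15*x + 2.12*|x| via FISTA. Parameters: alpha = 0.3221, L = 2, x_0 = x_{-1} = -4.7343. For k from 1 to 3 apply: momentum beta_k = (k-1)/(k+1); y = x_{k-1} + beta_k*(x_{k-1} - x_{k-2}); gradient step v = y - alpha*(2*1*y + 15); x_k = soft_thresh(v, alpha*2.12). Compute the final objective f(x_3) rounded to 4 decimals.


FISTA on f(x) = 1*x^2 + 15*x + 2.12*|x|
L = 2, alpha = 0.3221
Iteration 1: beta = 0.0, y = -4.7343 + 0.0*(-4.7343 + 4.7343) = -4.7343
  grad(y) = 5.5314, v = y - alpha*grad = -6.516
  prox(v) = soft_thresh(-6.516, 0.6829) = -5.8331
Iteration 2: beta = 0.3333, y = -5.8331 + 0.3333*(-5.8331 + 4.7343) = -6.1994
  grad(y) = 2.6012, v = y - alpha*grad = -7.0372
  prox(v) = soft_thresh(-7.0372, 0.6829) = -6.3544
Iteration 3: beta = 0.5, y = -6.3544 + 0.5*(-6.3544 + 5.8331) = -6.615
  grad(y) = 1.7699, v = y - alpha*grad = -7.1851
  prox(v) = soft_thresh(-7.1851, 0.6829) = -6.5023
f(x_3) = 1*(-6.5023)^2 + 15*(-6.5023) + 2.12*|-6.5023| = -41.4697


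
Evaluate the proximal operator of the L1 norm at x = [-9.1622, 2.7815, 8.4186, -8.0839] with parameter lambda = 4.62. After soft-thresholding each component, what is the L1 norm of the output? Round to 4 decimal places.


Soft-thresholding with lambda = 4.62:
prox(-9.1622) = sign(-9.1622)*max(|-9.1622| - 4.62, 0) = -4.5422
prox(2.7815) = sign(2.7815)*max(|2.7815| - 4.62, 0) = 0.0
prox(8.4186) = sign(8.4186)*max(|8.4186| - 4.62, 0) = 3.7986
prox(-8.0839) = sign(-8.0839)*max(|-8.0839| - 4.62, 0) = -3.4639
prox(x) = [-4.5422, 0.0, 3.7986, -3.4639]
||prox(x)||_1 = 4.5422 + 0.0 + 3.7986 + 3.4639 = 11.8047


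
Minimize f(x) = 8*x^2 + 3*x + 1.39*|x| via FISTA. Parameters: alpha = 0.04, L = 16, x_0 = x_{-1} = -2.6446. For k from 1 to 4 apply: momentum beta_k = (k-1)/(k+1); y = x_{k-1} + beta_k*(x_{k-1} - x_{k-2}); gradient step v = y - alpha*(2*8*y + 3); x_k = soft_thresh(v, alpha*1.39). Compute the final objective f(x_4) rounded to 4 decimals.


FISTA on f(x) = 8*x^2 + 3*x + 1.39*|x|
L = 16, alpha = 0.04
Iteration 1: beta = 0.0, y = -2.6446 + 0.0*(-2.6446 + 2.6446) = -2.6446
  grad(y) = -39.3136, v = y - alpha*grad = -1.0721
  prox(v) = soft_thresh(-1.0721, 0.0556) = -1.0165
Iteration 2: beta = 0.3333, y = -1.0165 + 0.3333*(-1.0165 + 2.6446) = -0.4737
  grad(y) = -4.5799, v = y - alpha*grad = -0.2905
  prox(v) = soft_thresh(-0.2905, 0.0556) = -0.2349
Iteration 3: beta = 0.5, y = -0.2349 + 0.5*(-0.2349 + 1.0165) = 0.1558
  grad(y) = 5.4929, v = y - alpha*grad = -0.0639
  prox(v) = soft_thresh(-0.0639, 0.0556) = -0.0083
Iteration 4: beta = 0.6, y = -0.0083 + 0.6*(-0.0083 + 0.2349) = 0.1277
  grad(y) = 5.0428, v = y - alpha*grad = -0.074
  prox(v) = soft_thresh(-0.074, 0.0556) = -0.0184
f(x_4) = 8*(-0.0184)^2 + 3*(-0.0184) + 1.39*|-0.0184| = -0.027


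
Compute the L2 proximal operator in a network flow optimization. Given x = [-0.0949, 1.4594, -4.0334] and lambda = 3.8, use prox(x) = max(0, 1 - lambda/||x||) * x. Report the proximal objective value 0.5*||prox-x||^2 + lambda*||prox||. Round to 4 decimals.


Step 1: Compute ||x||.
||x|| = 4.2904
Step 2: Compute scaling factor.
scale = max(0, 1 - 3.8/4.2904) = 0.1143
Step 3: prox(x) = [-0.0108, 0.1668, -0.461]
||prox(x)|| = 0.4904
Step 4: Proximal objective.
0.5*||prox-x||^2 = 7.22
lambda*||prox|| = 1.8635
Total = 9.0834


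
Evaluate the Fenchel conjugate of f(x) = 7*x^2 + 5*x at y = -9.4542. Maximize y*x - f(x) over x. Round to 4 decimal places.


f*(y) = sup_x {y*x - a*x^2 - b*x} = sup_x {(y-b)*x - a*x^2}
FOC: (y - b) - 2a*x = 0 => x* = (y - b)/(2a)
x* = (-9.4542 - 5)/(2*7) = -1.0324
f*(-9.4542) = (y-b)^2/(4a) = (-9.4542 - 5)^2/(4*7)
= 208.9239/28 = 7.4616


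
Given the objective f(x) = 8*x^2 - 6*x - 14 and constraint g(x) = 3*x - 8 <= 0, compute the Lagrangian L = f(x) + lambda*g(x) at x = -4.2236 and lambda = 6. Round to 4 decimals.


Step 1: Evaluate f(x).
f(-4.2236) = 8*(-4.2236)^2 - 6*(-4.2236) - 14 = 154.052
Step 2: Evaluate g(x).
g(-4.2236) = 3*-4.2236 - 8 = -20.6708
Step 3: Compute Lagrangian.
L = 154.052 + 6*-20.6708 = 30.0272


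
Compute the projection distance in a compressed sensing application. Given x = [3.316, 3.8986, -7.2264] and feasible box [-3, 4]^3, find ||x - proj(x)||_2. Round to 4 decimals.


Project each component onto [-3, 4].
clip(3.316) = 3.316, clip(3.8986) = 3.8986, clip(-7.2264) = -3.0
Projection = [3.316, 3.8986, -3.0]
Squared diffs: [0.0, 0.0, 17.8625]
Distance = sqrt(17.8625) = 4.2264


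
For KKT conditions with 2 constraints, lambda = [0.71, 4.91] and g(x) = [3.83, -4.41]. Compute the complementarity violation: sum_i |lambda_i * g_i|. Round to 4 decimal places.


KKT complementary slackness check:
lambda_1 * g_1 = 0.71 * 3.83 = 2.7193
lambda_2 * g_2 = 4.91 * -4.41 = -21.6531
Total violation = 2.7193 + 21.6531 = 24.3724


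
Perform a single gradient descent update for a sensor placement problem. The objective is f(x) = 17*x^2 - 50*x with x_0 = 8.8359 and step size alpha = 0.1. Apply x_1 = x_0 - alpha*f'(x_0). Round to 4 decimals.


We compute the gradient at x_0 and apply the update.
f'(x) = 34*x - 50
f'(8.8359) = 34*8.8359 - 50 = 250.4206
x_1 = 8.8359 - 0.1*250.4206 = -16.2062


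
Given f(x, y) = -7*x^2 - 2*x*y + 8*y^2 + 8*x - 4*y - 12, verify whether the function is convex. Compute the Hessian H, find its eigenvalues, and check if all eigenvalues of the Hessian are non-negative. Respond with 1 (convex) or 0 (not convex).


The Hessian of f(x,y) = -7*x^2 - 2*x*y + 8*y^2 + 8*x - 4*y - 12 is:
H = [[-14, -2], [-2, 16]]
Trace = -14 + 16 = 2
Determinant = -14*16 - (-2)^2 = -228
Discriminant = (2)^2 - 4*-228 = 916.0
Eigenvalues: lambda_1 = -14.1327, lambda_2 = 16.1327
The function is not convex.

0


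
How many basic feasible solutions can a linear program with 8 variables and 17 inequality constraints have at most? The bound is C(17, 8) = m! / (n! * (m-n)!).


Each vertex corresponds to some choice of n active constraints out of m, so the number of vertices is at most C(m, n) = m! / (n!(m-n)!).
m = 17, n = 8
Numerator: 17 * 16 * 15 * 14 * 13 * 12 * 11 * 10
Denominator: 8! = 40320
C(17, 8) = 24310


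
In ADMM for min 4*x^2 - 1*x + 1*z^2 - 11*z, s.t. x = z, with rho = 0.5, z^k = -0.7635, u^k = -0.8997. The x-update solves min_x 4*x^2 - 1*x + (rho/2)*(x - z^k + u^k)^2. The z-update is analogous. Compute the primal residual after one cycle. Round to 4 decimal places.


ADMM iteration with rho = 0.5, z^k = -0.7635, u^k = -0.8997
Step 1: x-update.
Minimize 4*x^2 - 1*x + (0.5/2)*(x + 0.7635 - 0.8997)^2
FOC: (2*4 + 0.5)*x = 1 + 0.5*(-0.7635 + 0.8997)
x^{k+1} = 0.1257
Step 2: z-update.
Minimize 1*z^2 - 11*z + (0.5/2)*(0.1257 - z - 0.8997)^2
FOC: (2*1 + 0.5)*z = 11 + 0.5*(0.1257 - 0.8997)
z^{k+1} = 4.2452
Step 3: u-update.
u^{k+1} = -0.8997 + 0.1257 - 4.2452 = -5.0192
Step 4: Primal residual = |0.1257 - 4.2452| = 4.1195


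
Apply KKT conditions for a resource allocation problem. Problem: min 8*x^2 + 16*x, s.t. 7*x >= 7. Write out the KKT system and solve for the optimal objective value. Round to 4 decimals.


Step 1: Try lambda = 0 (constraint inactive).
x_unc = -16/(2*8) = -1.0
Check: 7*-1.0 = -7.0 < 7 -- violated!
Step 2: Constraint must be active: 7*x = 7
x* = 7/7 = 1.0
lambda = (2*8*1.0 + 16)/7 = 4.5714
Step 3: Compute optimal value.
f(x*) = 8*1.0^2 + 16*1.0 = 24.0


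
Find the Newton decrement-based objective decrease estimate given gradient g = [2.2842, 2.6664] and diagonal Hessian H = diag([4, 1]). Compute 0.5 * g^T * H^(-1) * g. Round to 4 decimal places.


Step 1: H is diagonal, so H^(-1) * g = [0.5711, 2.6664].
Step 2: g^T H^(-1) g = sum_i g_i^2 / H_ii
  = (2.2842)^2/4 + (2.6664)^2/1
  = 1.3044 + 7.1097 = 8.4141
Step 3: Objective decrease = 0.5 * g^T H^(-1) g = 4.207


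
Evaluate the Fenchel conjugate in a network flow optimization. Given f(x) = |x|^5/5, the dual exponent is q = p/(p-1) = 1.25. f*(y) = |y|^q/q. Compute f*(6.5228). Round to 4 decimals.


The conjugate exponent q satisfies 1/p + 1/q = 1.
p = 5, so q = 5/(5 - 1) = 1.25
|y|^q = 6.5228^1.25 = 10.4242
f*(6.5228) = 10.4242 / 1.25 = 8.3394


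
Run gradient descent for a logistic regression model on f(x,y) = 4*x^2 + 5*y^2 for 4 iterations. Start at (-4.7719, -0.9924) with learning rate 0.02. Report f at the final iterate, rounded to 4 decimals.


Gradient descent on f(x,y) = 4*x^2 + 5*y^2.
Starting point: (-4.7719, -0.9924), alpha = 0.02
Step 1: grad_x = 2*4*-4.7719 = -38.1752, grad_y = 2*5*-0.9924 = -9.924
  x_1 = -4.7719 - 0.02*-38.1752 = -4.0084
  y_1 = -0.9924 - 0.02*-9.924 = -0.7939
Step 2: grad_x = 2*4*-4.0084 = -32.0672, grad_y = 2*5*-0.7939 = -7.9392
  x_2 = -4.0084 - 0.02*-32.0672 = -3.3671
  y_2 = -0.7939 - 0.02*-7.9392 = -0.6351
Step 3: grad_x = 2*4*-3.3671 = -26.9364, grad_y = 2*5*-0.6351 = -6.3514
  x_3 = -3.3671 - 0.02*-26.9364 = -2.8283
  y_3 = -0.6351 - 0.02*-6.3514 = -0.5081
Step 4: grad_x = 2*4*-2.8283 = -22.6266, grad_y = 2*5*-0.5081 = -5.0811
  x_4 = -2.8283 - 0.02*-22.6266 = -2.3758
  y_4 = -0.5081 - 0.02*-5.0811 = -0.4065
f(-2.3758, -0.4065) = 4*(-2.3758)^2 + 5*(-0.4065)^2 = 23.4037


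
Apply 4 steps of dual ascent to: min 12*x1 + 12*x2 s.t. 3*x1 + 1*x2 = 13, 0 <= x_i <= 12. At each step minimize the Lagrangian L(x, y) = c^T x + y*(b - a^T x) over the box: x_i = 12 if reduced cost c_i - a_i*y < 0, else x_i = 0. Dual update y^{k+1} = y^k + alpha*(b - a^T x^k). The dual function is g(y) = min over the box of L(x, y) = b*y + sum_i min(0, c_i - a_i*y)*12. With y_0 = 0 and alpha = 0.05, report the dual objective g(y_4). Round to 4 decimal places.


Dual ascent for LP: min 12*x1 + 12*x2, 3*x1 + 1*x2 = 13, 0 <= x_i <= 12
Step 1: y^k = 0.0, reduced costs: (12.0, 12.0)
  x^k = (0.0, 0.0), subgradient = b - a^T x = 13.0
  y^{k+1} = 0.0 + 0.05*13.0 = 0.65
Step 2: y^k = 0.65, reduced costs: (10.05, 11.35)
  x^k = (0.0, 0.0), subgradient = b - a^T x = 13.0
  y^{k+1} = 0.65 + 0.05*13.0 = 1.3
Step 3: y^k = 1.3, reduced costs: (8.1, 10.7)
  x^k = (0.0, 0.0), subgradient = b - a^T x = 13.0
  y^{k+1} = 1.3 + 0.05*13.0 = 1.95
Step 4: y^k = 1.95, reduced costs: (6.15, 10.05)
  x^k = (0.0, 0.0), subgradient = b - a^T x = 13.0
  y^{k+1} = 1.95 + 0.05*13.0 = 2.6
Dual objective at y_4 = 2.6: reduced costs (4.2, 9.4), box minimizer x = (0.0, 0.0)
g(y_4) = b*y + (c1 - a1*y)*x1 + (c2 - a2*y)*x2 = 13*2.6 + 4.2*0.0 + 9.4*0.0 = 33.8 + 0.0 + 0.0 = 33.8


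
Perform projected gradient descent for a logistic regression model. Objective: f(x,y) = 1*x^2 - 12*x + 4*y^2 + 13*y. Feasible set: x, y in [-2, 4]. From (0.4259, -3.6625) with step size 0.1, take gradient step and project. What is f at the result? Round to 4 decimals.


Step 1: Compute gradient at (0.4259, -3.6625).
grad_x = 2*1*0.4259 - 12 = -11.1482
grad_y = 2*4*-3.6625 + 13 = -16.3
Step 2: Gradient step.
x_raw = 0.4259 - 0.1*-11.1482 = 1.5407
y_raw = -3.6625 - 0.1*-16.3 = -2.0325
Step 3: Project onto [-2, 4].
x_proj = clip(1.5407) = 1.5407
y_proj = clip(-2.0325) = -2.0
Step 4: Evaluate f.
f(1.5407, -2.0) = -26.1148


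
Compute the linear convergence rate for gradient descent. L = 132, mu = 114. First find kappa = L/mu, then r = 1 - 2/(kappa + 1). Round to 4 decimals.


Step 1: Compute the condition number.
kappa = L/mu = 132/114 = 1.1579
Step 2: Compute the convergence rate.
r = 1 - 2/(kappa + 1) = 1 - 2*mu/(L + mu) = (L - mu)/(L + mu) = 18/246 = 0.0732


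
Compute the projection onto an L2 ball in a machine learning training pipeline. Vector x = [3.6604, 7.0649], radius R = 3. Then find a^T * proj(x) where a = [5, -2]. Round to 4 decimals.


Step 1: Compute ||x|| (intermediates to 6 decimals).
||x|| = sqrt(3.6604^2 + 7.0649^2) = 7.956842
Step 2: Project.
Since ||x|| > R, scale = R/||x|| = 3/7.956842 = 0.377034, proj(x) = scale * x
proj(x) = [1.380095, 2.663708]
Step 3: Dot product.
a^T * proj(x) = 5*1.380095 - 2*2.663708 = 1.5731


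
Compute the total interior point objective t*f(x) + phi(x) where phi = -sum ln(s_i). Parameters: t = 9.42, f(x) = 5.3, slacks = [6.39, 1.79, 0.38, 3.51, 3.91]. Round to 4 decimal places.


Step 1: Compute log-barrier.
ln values: [1.8547, 0.5822, -0.9676, 1.2556, 1.3635]
phi = -(1.8547 + 0.5822 - 0.9676 + 1.2556 + 1.3635) = -4.0885
Step 2: Compute augmented objective.
t*f(x) = 9.42*5.3 = 49.926
Total = 49.926 - 4.0885 = 45.8375


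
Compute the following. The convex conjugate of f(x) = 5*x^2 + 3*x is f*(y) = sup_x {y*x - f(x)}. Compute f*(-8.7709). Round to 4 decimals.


f*(y) = sup_x {y*x - a*x^2 - b*x} = sup_x {(y-b)*x - a*x^2}
FOC: (y - b) - 2a*x = 0 => x* = (y - b)/(2a)
x* = (-8.7709 - 3)/(2*5) = -1.1771
f*(-8.7709) = (y-b)^2/(4a) = (-8.7709 - 3)^2/(4*5)
= 138.5541/20 = 6.9277


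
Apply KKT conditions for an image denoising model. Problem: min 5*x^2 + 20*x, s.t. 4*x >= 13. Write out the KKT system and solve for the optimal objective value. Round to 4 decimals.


Step 1: Try lambda = 0 (constraint inactive).
x_unc = -20/(2*5) = -2.0
Check: 4*-2.0 = -8.0 < 13 -- violated!
Step 2: Constraint must be active: 4*x = 13
x* = 13/4 = 3.25
lambda = (2*5*3.25 + 20)/4 = 13.125
Step 3: Compute optimal value.
f(x*) = 5*3.25^2 + 20*3.25 = 117.8125


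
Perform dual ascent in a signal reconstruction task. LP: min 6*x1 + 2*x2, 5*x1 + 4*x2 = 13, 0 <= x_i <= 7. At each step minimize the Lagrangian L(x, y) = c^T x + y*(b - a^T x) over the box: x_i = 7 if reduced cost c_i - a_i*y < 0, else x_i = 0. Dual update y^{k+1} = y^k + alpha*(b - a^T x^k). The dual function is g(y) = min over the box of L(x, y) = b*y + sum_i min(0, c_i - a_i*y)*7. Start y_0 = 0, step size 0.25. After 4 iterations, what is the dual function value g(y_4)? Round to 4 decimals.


Dual ascent for LP: min 6*x1 + 2*x2, 5*x1 + 4*x2 = 13, 0 <= x_i <= 7
Step 1: y^k = 0.0, reduced costs: (6.0, 2.0)
  x^k = (0.0, 0.0), subgradient = b - a^T x = 13.0
  y^{k+1} = 0.0 + 0.25*13.0 = 3.25
Step 2: y^k = 3.25, reduced costs: (-10.25, -11.0)
  x^k = (7.0, 7.0), subgradient = b - a^T x = -50.0
  y^{k+1} = 3.25 + 0.25*-50.0 = -9.25
Step 3: y^k = -9.25, reduced costs: (52.25, 39.0)
  x^k = (0.0, 0.0), subgradient = b - a^T x = 13.0
  y^{k+1} = -9.25 + 0.25*13.0 = -6.0
Step 4: y^k = -6.0, reduced costs: (36.0, 26.0)
  x^k = (0.0, 0.0), subgradient = b - a^T x = 13.0
  y^{k+1} = -6.0 + 0.25*13.0 = -2.75
Dual objective at y_4 = -2.75: reduced costs (19.75, 13.0), box minimizer x = (0.0, 0.0)
g(y_4) = b*y + (c1 - a1*y)*x1 + (c2 - a2*y)*x2 = 13*(-2.75) + 19.75*0.0 + 13.0*0.0 = -35.75 + 0.0 + 0.0 = -35.75


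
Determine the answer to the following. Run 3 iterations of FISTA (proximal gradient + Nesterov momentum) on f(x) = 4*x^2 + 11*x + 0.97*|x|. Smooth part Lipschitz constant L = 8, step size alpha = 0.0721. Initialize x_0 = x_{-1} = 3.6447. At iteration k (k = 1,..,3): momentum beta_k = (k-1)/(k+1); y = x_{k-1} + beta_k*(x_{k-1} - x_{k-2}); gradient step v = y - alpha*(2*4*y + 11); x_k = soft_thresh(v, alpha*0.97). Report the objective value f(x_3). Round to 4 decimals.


FISTA on f(x) = 4*x^2 + 11*x + 0.97*|x|
L = 8, alpha = 0.0721
Iteration 1: beta = 0.0, y = 3.6447 + 0.0*(3.6447 - 3.6447) = 3.6447
  grad(y) = 40.1576, v = y - alpha*grad = 0.7493
  prox(v) = soft_thresh(0.7493, 0.0699) = 0.6794
Iteration 2: beta = 0.3333, y = 0.6794 + 0.3333*(0.6794 - 3.6447) = -0.309
  grad(y) = 8.5277, v = y - alpha*grad = -0.9239
  prox(v) = soft_thresh(-0.9239, 0.0699) = -0.8539
Iteration 3: beta = 0.5, y = -0.8539 + 0.5*(-0.8539 - 0.6794) = -1.6206
  grad(y) = -1.965, v = y - alpha*grad = -1.4789
  prox(v) = soft_thresh(-1.4789, 0.0699) = -1.409
f(x_3) = 4*(-1.409)^2 + 11*(-1.409) + 0.97*|-1.409| = -6.1911


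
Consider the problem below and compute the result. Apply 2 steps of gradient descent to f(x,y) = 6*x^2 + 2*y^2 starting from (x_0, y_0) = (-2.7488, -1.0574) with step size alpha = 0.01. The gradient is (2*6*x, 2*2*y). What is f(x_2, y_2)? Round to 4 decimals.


Gradient descent on f(x,y) = 6*x^2 + 2*y^2.
Starting point: (-2.7488, -1.0574), alpha = 0.01
Step 1: grad_x = 2*6*-2.7488 = -32.9856, grad_y = 2*2*-1.0574 = -4.2296
  x_1 = -2.7488 - 0.01*-32.9856 = -2.4189
  y_1 = -1.0574 - 0.01*-4.2296 = -1.0151
Step 2: grad_x = 2*6*-2.4189 = -29.0273, grad_y = 2*2*-1.0151 = -4.0604
  x_2 = -2.4189 - 0.01*-29.0273 = -2.1287
  y_2 = -1.0151 - 0.01*-4.0604 = -0.9745
f(-2.1287, -0.9745) = 6*(-2.1287)^2 + 2*(-0.9745)^2 = 29.0867


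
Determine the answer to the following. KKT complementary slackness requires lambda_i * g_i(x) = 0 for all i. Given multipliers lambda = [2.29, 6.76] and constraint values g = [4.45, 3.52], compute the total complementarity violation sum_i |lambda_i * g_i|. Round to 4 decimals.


KKT complementary slackness check:
lambda_1 * g_1 = 2.29 * 4.45 = 10.1905
lambda_2 * g_2 = 6.76 * 3.52 = 23.7952
Total violation = 10.1905 + 23.7952 = 33.9857


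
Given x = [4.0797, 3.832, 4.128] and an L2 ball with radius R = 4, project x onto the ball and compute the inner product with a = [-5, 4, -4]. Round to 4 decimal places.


Step 1: Compute ||x|| (intermediates to 6 decimals).
||x|| = sqrt(4.0797^2 + 3.832^2 + 4.128^2) = 6.954751
Step 2: Project.
Since ||x|| > R, scale = R/||x|| = 4/6.954751 = 0.575146, proj(x) = scale * x
proj(x) = [2.346423, 2.203959, 2.374203]
Step 3: Dot product.
a^T * proj(x) = -5*2.346423 + 4*2.203959 - 4*2.374203 = -12.4131


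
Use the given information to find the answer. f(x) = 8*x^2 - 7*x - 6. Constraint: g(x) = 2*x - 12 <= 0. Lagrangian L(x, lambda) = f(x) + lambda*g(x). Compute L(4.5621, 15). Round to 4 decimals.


Step 1: Evaluate f(x).
f(4.5621) = 8*4.5621^2 - 7*4.5621 - 6 = 128.5674
Step 2: Evaluate g(x).
g(4.5621) = 2*4.5621 - 12 = -2.8758
Step 3: Compute Lagrangian.
L = 128.5674 + 15*-2.8758 = 85.4304


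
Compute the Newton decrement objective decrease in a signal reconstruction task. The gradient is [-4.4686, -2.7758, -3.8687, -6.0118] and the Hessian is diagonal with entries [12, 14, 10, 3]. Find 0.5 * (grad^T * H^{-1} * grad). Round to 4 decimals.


Step 1: H is diagonal, so H^(-1) * g = [-0.3724, -0.1983, -0.3869, -2.0039].
Step 2: g^T H^(-1) g = sum_i g_i^2 / H_ii
  = (-4.4686)^2/12 + (-2.7758)^2/14 + (-3.8687)^2/10 + (-6.0118)^2/3
  = 1.664 + 0.5504 + 1.4967 + 12.0472 = 15.7583
Step 3: Objective decrease = 0.5 * g^T H^(-1) g = 7.8792


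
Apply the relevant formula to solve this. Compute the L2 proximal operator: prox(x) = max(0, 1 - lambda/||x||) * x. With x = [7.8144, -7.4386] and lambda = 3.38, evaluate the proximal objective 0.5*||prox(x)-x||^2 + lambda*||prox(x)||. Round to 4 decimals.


Step 1: Compute ||x||.
||x|| = 10.7888
Step 2: Compute scaling factor.
scale = max(0, 1 - 3.38/10.7888) = 0.6867
Step 3: prox(x) = [5.3662, -5.1082]
||prox(x)|| = 7.4088
Step 4: Proximal objective.
0.5*||prox-x||^2 = 5.7122
lambda*||prox|| = 25.0417
Total = 30.7539


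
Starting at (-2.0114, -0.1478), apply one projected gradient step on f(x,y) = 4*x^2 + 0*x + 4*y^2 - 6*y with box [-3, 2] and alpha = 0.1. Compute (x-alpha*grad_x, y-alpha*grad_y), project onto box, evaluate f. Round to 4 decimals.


Step 1: Compute gradient at (-2.0114, -0.1478).
grad_x = 2*4*-2.0114 + 0 = -16.0912
grad_y = 2*4*-0.1478 - 6 = -7.1824
Step 2: Gradient step.
x_raw = -2.0114 - 0.1*-16.0912 = -0.4023
y_raw = -0.1478 - 0.1*-7.1824 = 0.5704
Step 3: Project onto [-3, 2].
x_proj = clip(-0.4023) = -0.4023
y_proj = clip(0.5704) = 0.5704
Step 4: Evaluate f.
f(-0.4023, 0.5704) = -1.4737


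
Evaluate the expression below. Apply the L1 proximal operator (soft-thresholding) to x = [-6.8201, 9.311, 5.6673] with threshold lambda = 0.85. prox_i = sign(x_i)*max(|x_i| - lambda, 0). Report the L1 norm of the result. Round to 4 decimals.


Soft-thresholding with lambda = 0.85:
prox(-6.8201) = sign(-6.8201)*max(|-6.8201| - 0.85, 0) = -5.9701
prox(9.311) = sign(9.311)*max(|9.311| - 0.85, 0) = 8.461
prox(5.6673) = sign(5.6673)*max(|5.6673| - 0.85, 0) = 4.8173
prox(x) = [-5.9701, 8.461, 4.8173]
||prox(x)||_1 = 5.9701 + 8.461 + 4.8173 = 19.2484


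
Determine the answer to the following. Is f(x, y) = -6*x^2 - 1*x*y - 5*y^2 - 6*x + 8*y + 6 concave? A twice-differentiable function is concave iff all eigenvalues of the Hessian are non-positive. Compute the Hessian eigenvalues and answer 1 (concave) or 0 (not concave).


The Hessian of f(x,y) = -6*x^2 - 1*x*y - 5*y^2 - 6*x + 8*y + 6 is:
H = [[-12, -1], [-1, -10]]
Trace = -12 - 10 = -22
Determinant = -12*-10 - (-1)^2 = 119
Discriminant = (-22)^2 - 4*119 = 8.0
Eigenvalues: lambda_1 = -12.4142, lambda_2 = -9.5858
The function is concave.

1
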